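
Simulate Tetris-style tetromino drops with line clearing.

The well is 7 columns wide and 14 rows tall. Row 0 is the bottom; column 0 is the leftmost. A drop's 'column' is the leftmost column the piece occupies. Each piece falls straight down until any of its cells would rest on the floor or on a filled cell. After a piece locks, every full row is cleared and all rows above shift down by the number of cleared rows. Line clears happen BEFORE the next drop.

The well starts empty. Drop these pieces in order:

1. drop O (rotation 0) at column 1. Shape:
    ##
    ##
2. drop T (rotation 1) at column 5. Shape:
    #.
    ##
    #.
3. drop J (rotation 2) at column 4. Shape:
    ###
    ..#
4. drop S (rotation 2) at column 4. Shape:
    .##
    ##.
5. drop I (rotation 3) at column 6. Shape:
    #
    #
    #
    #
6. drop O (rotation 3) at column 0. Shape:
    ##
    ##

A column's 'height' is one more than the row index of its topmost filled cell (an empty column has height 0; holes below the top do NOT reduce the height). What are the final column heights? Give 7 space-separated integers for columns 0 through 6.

Answer: 4 4 2 0 5 6 10

Derivation:
Drop 1: O rot0 at col 1 lands with bottom-row=0; cleared 0 line(s) (total 0); column heights now [0 2 2 0 0 0 0], max=2
Drop 2: T rot1 at col 5 lands with bottom-row=0; cleared 0 line(s) (total 0); column heights now [0 2 2 0 0 3 2], max=3
Drop 3: J rot2 at col 4 lands with bottom-row=2; cleared 0 line(s) (total 0); column heights now [0 2 2 0 4 4 4], max=4
Drop 4: S rot2 at col 4 lands with bottom-row=4; cleared 0 line(s) (total 0); column heights now [0 2 2 0 5 6 6], max=6
Drop 5: I rot3 at col 6 lands with bottom-row=6; cleared 0 line(s) (total 0); column heights now [0 2 2 0 5 6 10], max=10
Drop 6: O rot3 at col 0 lands with bottom-row=2; cleared 0 line(s) (total 0); column heights now [4 4 2 0 5 6 10], max=10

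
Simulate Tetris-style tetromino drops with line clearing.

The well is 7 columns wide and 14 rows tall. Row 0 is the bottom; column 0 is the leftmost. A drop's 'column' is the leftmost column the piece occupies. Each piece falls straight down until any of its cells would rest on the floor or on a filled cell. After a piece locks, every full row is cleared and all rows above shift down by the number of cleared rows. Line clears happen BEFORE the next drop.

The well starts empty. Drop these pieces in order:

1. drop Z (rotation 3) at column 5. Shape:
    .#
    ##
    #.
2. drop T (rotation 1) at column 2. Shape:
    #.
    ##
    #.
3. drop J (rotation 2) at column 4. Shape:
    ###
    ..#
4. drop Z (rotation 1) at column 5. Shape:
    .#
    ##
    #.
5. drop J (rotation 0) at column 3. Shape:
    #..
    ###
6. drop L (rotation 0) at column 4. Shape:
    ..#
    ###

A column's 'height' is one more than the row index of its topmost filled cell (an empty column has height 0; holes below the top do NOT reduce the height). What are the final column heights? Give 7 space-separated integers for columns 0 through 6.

Answer: 0 0 3 9 9 9 10

Derivation:
Drop 1: Z rot3 at col 5 lands with bottom-row=0; cleared 0 line(s) (total 0); column heights now [0 0 0 0 0 2 3], max=3
Drop 2: T rot1 at col 2 lands with bottom-row=0; cleared 0 line(s) (total 0); column heights now [0 0 3 2 0 2 3], max=3
Drop 3: J rot2 at col 4 lands with bottom-row=3; cleared 0 line(s) (total 0); column heights now [0 0 3 2 5 5 5], max=5
Drop 4: Z rot1 at col 5 lands with bottom-row=5; cleared 0 line(s) (total 0); column heights now [0 0 3 2 5 7 8], max=8
Drop 5: J rot0 at col 3 lands with bottom-row=7; cleared 0 line(s) (total 0); column heights now [0 0 3 9 8 8 8], max=9
Drop 6: L rot0 at col 4 lands with bottom-row=8; cleared 0 line(s) (total 0); column heights now [0 0 3 9 9 9 10], max=10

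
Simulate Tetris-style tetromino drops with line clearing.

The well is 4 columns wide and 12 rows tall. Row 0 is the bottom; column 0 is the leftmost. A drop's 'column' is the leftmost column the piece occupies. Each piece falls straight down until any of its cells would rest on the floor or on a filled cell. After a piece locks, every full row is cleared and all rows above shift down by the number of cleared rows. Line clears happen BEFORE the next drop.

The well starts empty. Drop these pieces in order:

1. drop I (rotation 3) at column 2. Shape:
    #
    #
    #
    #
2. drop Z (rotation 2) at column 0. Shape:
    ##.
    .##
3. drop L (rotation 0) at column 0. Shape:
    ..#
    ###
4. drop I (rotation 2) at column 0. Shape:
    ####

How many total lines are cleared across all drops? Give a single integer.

Answer: 1

Derivation:
Drop 1: I rot3 at col 2 lands with bottom-row=0; cleared 0 line(s) (total 0); column heights now [0 0 4 0], max=4
Drop 2: Z rot2 at col 0 lands with bottom-row=4; cleared 0 line(s) (total 0); column heights now [6 6 5 0], max=6
Drop 3: L rot0 at col 0 lands with bottom-row=6; cleared 0 line(s) (total 0); column heights now [7 7 8 0], max=8
Drop 4: I rot2 at col 0 lands with bottom-row=8; cleared 1 line(s) (total 1); column heights now [7 7 8 0], max=8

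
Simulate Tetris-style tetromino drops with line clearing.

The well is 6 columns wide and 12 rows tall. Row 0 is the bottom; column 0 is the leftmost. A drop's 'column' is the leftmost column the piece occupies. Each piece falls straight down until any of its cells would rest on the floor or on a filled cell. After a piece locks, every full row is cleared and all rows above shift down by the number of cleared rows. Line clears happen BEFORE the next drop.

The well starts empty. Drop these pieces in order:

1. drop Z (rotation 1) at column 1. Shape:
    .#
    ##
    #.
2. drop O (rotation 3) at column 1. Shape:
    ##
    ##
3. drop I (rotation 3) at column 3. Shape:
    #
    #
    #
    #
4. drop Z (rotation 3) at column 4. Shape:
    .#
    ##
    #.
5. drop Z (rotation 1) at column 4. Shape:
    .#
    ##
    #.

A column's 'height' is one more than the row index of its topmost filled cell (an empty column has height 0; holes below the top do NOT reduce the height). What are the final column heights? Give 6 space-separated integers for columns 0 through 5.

Drop 1: Z rot1 at col 1 lands with bottom-row=0; cleared 0 line(s) (total 0); column heights now [0 2 3 0 0 0], max=3
Drop 2: O rot3 at col 1 lands with bottom-row=3; cleared 0 line(s) (total 0); column heights now [0 5 5 0 0 0], max=5
Drop 3: I rot3 at col 3 lands with bottom-row=0; cleared 0 line(s) (total 0); column heights now [0 5 5 4 0 0], max=5
Drop 4: Z rot3 at col 4 lands with bottom-row=0; cleared 0 line(s) (total 0); column heights now [0 5 5 4 2 3], max=5
Drop 5: Z rot1 at col 4 lands with bottom-row=2; cleared 0 line(s) (total 0); column heights now [0 5 5 4 4 5], max=5

Answer: 0 5 5 4 4 5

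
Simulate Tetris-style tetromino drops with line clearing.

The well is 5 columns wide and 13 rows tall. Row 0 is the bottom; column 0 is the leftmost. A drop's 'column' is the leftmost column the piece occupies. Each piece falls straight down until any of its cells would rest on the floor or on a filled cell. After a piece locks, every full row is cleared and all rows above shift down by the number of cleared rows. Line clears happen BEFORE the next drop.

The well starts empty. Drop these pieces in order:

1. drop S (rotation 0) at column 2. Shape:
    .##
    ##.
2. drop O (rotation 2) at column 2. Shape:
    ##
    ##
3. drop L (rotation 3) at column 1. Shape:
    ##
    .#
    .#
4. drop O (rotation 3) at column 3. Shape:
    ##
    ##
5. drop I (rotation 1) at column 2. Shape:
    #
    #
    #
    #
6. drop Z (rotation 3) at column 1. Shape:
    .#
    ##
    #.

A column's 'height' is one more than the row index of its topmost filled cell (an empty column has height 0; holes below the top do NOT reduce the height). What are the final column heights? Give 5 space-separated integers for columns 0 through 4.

Drop 1: S rot0 at col 2 lands with bottom-row=0; cleared 0 line(s) (total 0); column heights now [0 0 1 2 2], max=2
Drop 2: O rot2 at col 2 lands with bottom-row=2; cleared 0 line(s) (total 0); column heights now [0 0 4 4 2], max=4
Drop 3: L rot3 at col 1 lands with bottom-row=4; cleared 0 line(s) (total 0); column heights now [0 7 7 4 2], max=7
Drop 4: O rot3 at col 3 lands with bottom-row=4; cleared 0 line(s) (total 0); column heights now [0 7 7 6 6], max=7
Drop 5: I rot1 at col 2 lands with bottom-row=7; cleared 0 line(s) (total 0); column heights now [0 7 11 6 6], max=11
Drop 6: Z rot3 at col 1 lands with bottom-row=10; cleared 0 line(s) (total 0); column heights now [0 12 13 6 6], max=13

Answer: 0 12 13 6 6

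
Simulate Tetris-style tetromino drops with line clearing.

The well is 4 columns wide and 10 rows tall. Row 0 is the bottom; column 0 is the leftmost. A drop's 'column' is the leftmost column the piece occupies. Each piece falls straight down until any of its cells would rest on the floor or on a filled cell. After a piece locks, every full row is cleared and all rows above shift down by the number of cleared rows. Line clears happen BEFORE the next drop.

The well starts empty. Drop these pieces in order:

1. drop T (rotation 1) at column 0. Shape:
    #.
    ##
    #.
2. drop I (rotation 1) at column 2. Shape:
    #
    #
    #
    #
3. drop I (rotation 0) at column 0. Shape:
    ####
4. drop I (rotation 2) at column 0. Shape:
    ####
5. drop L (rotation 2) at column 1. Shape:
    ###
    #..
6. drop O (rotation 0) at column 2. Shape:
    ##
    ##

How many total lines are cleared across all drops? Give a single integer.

Drop 1: T rot1 at col 0 lands with bottom-row=0; cleared 0 line(s) (total 0); column heights now [3 2 0 0], max=3
Drop 2: I rot1 at col 2 lands with bottom-row=0; cleared 0 line(s) (total 0); column heights now [3 2 4 0], max=4
Drop 3: I rot0 at col 0 lands with bottom-row=4; cleared 1 line(s) (total 1); column heights now [3 2 4 0], max=4
Drop 4: I rot2 at col 0 lands with bottom-row=4; cleared 1 line(s) (total 2); column heights now [3 2 4 0], max=4
Drop 5: L rot2 at col 1 lands with bottom-row=3; cleared 0 line(s) (total 2); column heights now [3 5 5 5], max=5
Drop 6: O rot0 at col 2 lands with bottom-row=5; cleared 0 line(s) (total 2); column heights now [3 5 7 7], max=7

Answer: 2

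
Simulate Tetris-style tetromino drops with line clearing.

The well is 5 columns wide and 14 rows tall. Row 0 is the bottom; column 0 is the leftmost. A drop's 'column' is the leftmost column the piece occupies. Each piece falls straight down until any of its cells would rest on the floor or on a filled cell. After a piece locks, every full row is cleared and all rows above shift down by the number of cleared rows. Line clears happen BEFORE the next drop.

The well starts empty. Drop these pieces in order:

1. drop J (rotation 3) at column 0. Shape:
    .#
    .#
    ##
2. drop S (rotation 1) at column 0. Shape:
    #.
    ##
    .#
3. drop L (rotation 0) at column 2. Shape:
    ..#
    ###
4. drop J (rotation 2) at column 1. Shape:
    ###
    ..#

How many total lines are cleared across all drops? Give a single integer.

Answer: 1

Derivation:
Drop 1: J rot3 at col 0 lands with bottom-row=0; cleared 0 line(s) (total 0); column heights now [1 3 0 0 0], max=3
Drop 2: S rot1 at col 0 lands with bottom-row=3; cleared 0 line(s) (total 0); column heights now [6 5 0 0 0], max=6
Drop 3: L rot0 at col 2 lands with bottom-row=0; cleared 1 line(s) (total 1); column heights now [5 4 0 0 1], max=5
Drop 4: J rot2 at col 1 lands with bottom-row=3; cleared 0 line(s) (total 1); column heights now [5 5 5 5 1], max=5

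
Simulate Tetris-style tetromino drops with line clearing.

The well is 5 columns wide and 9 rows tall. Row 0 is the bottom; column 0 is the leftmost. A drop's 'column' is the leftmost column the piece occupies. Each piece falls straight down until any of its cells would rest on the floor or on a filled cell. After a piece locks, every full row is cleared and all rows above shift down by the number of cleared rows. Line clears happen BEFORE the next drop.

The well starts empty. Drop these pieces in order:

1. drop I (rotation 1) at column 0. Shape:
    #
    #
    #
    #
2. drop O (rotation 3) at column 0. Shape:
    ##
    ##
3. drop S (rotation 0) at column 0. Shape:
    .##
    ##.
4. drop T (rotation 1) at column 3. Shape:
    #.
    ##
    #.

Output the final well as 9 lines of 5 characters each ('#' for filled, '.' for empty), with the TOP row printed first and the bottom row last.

Drop 1: I rot1 at col 0 lands with bottom-row=0; cleared 0 line(s) (total 0); column heights now [4 0 0 0 0], max=4
Drop 2: O rot3 at col 0 lands with bottom-row=4; cleared 0 line(s) (total 0); column heights now [6 6 0 0 0], max=6
Drop 3: S rot0 at col 0 lands with bottom-row=6; cleared 0 line(s) (total 0); column heights now [7 8 8 0 0], max=8
Drop 4: T rot1 at col 3 lands with bottom-row=0; cleared 0 line(s) (total 0); column heights now [7 8 8 3 2], max=8

Answer: .....
.##..
##...
##...
##...
#....
#..#.
#..##
#..#.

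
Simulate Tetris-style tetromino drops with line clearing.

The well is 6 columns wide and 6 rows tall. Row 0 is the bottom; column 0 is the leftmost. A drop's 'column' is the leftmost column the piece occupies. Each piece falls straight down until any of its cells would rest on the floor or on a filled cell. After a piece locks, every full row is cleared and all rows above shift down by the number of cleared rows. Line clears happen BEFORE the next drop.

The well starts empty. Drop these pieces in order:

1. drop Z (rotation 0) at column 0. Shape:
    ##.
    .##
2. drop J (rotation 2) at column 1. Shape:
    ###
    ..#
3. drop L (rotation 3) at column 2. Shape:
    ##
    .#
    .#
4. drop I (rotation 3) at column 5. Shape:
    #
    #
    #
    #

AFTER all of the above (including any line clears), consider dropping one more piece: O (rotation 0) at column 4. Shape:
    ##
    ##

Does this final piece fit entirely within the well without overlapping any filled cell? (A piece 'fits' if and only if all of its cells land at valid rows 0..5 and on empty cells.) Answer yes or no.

Answer: yes

Derivation:
Drop 1: Z rot0 at col 0 lands with bottom-row=0; cleared 0 line(s) (total 0); column heights now [2 2 1 0 0 0], max=2
Drop 2: J rot2 at col 1 lands with bottom-row=1; cleared 0 line(s) (total 0); column heights now [2 3 3 3 0 0], max=3
Drop 3: L rot3 at col 2 lands with bottom-row=3; cleared 0 line(s) (total 0); column heights now [2 3 6 6 0 0], max=6
Drop 4: I rot3 at col 5 lands with bottom-row=0; cleared 0 line(s) (total 0); column heights now [2 3 6 6 0 4], max=6
Test piece O rot0 at col 4 (width 2): heights before test = [2 3 6 6 0 4]; fits = True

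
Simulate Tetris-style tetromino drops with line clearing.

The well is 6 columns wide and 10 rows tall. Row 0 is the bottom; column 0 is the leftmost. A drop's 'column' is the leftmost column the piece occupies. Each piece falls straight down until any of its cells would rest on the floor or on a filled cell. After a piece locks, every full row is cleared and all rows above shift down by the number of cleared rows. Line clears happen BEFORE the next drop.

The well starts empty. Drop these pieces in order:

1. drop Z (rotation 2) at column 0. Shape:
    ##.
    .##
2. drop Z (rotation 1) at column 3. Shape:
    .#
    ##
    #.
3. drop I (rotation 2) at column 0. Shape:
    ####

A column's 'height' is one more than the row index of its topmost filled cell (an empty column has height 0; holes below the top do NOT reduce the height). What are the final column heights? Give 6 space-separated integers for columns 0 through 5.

Answer: 3 3 3 3 3 0

Derivation:
Drop 1: Z rot2 at col 0 lands with bottom-row=0; cleared 0 line(s) (total 0); column heights now [2 2 1 0 0 0], max=2
Drop 2: Z rot1 at col 3 lands with bottom-row=0; cleared 0 line(s) (total 0); column heights now [2 2 1 2 3 0], max=3
Drop 3: I rot2 at col 0 lands with bottom-row=2; cleared 0 line(s) (total 0); column heights now [3 3 3 3 3 0], max=3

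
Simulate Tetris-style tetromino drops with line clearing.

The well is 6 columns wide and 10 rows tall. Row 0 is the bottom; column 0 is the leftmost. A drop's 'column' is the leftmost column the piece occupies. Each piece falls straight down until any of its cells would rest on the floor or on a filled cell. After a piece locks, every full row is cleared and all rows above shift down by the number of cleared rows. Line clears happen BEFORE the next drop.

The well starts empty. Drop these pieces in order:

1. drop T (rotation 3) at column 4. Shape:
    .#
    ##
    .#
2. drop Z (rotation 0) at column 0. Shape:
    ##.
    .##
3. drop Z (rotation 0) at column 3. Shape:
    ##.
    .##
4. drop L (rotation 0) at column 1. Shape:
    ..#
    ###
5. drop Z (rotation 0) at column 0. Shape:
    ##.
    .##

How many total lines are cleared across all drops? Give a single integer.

Drop 1: T rot3 at col 4 lands with bottom-row=0; cleared 0 line(s) (total 0); column heights now [0 0 0 0 2 3], max=3
Drop 2: Z rot0 at col 0 lands with bottom-row=0; cleared 0 line(s) (total 0); column heights now [2 2 1 0 2 3], max=3
Drop 3: Z rot0 at col 3 lands with bottom-row=3; cleared 0 line(s) (total 0); column heights now [2 2 1 5 5 4], max=5
Drop 4: L rot0 at col 1 lands with bottom-row=5; cleared 0 line(s) (total 0); column heights now [2 6 6 7 5 4], max=7
Drop 5: Z rot0 at col 0 lands with bottom-row=6; cleared 0 line(s) (total 0); column heights now [8 8 7 7 5 4], max=8

Answer: 0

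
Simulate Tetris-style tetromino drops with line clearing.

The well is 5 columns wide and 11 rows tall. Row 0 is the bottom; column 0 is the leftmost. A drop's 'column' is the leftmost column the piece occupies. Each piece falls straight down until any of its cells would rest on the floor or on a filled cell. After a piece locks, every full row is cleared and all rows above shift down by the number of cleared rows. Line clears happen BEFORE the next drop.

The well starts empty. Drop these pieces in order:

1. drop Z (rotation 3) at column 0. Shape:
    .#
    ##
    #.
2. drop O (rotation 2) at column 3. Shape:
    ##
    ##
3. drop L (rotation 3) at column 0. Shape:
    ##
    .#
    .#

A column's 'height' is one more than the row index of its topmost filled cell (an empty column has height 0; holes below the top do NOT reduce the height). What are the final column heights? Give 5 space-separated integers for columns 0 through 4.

Drop 1: Z rot3 at col 0 lands with bottom-row=0; cleared 0 line(s) (total 0); column heights now [2 3 0 0 0], max=3
Drop 2: O rot2 at col 3 lands with bottom-row=0; cleared 0 line(s) (total 0); column heights now [2 3 0 2 2], max=3
Drop 3: L rot3 at col 0 lands with bottom-row=3; cleared 0 line(s) (total 0); column heights now [6 6 0 2 2], max=6

Answer: 6 6 0 2 2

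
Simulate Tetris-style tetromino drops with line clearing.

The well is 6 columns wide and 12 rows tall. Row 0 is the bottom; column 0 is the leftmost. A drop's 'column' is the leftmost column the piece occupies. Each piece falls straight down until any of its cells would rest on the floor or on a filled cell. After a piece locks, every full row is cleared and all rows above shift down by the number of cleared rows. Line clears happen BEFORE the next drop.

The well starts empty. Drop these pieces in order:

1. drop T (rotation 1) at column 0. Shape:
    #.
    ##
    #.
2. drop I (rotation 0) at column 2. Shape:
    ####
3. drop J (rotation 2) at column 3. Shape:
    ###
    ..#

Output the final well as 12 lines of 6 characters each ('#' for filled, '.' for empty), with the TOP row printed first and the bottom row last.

Drop 1: T rot1 at col 0 lands with bottom-row=0; cleared 0 line(s) (total 0); column heights now [3 2 0 0 0 0], max=3
Drop 2: I rot0 at col 2 lands with bottom-row=0; cleared 0 line(s) (total 0); column heights now [3 2 1 1 1 1], max=3
Drop 3: J rot2 at col 3 lands with bottom-row=1; cleared 0 line(s) (total 0); column heights now [3 2 1 3 3 3], max=3

Answer: ......
......
......
......
......
......
......
......
......
#..###
##...#
#.####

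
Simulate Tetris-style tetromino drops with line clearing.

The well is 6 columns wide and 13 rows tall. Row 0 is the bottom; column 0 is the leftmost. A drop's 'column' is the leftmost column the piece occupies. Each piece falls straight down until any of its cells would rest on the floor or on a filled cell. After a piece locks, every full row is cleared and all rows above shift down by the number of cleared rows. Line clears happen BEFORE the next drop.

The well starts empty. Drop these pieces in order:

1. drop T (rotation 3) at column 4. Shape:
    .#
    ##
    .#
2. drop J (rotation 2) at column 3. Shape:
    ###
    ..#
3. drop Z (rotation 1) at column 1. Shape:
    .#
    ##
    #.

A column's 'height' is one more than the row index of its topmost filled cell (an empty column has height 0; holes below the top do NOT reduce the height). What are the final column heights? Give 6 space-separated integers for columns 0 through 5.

Answer: 0 2 3 5 5 5

Derivation:
Drop 1: T rot3 at col 4 lands with bottom-row=0; cleared 0 line(s) (total 0); column heights now [0 0 0 0 2 3], max=3
Drop 2: J rot2 at col 3 lands with bottom-row=3; cleared 0 line(s) (total 0); column heights now [0 0 0 5 5 5], max=5
Drop 3: Z rot1 at col 1 lands with bottom-row=0; cleared 0 line(s) (total 0); column heights now [0 2 3 5 5 5], max=5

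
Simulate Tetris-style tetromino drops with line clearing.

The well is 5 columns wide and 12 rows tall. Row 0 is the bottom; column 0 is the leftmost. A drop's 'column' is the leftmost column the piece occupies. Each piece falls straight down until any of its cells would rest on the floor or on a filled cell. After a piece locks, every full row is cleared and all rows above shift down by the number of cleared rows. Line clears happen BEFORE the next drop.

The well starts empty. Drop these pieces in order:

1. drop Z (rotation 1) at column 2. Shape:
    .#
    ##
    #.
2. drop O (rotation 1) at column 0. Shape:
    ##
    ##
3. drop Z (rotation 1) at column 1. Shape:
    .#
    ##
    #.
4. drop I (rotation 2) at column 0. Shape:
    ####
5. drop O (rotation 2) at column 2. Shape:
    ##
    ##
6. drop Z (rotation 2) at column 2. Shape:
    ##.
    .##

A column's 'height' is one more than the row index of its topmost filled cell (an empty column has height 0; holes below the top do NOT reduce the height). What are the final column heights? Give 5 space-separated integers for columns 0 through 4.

Answer: 6 6 10 10 9

Derivation:
Drop 1: Z rot1 at col 2 lands with bottom-row=0; cleared 0 line(s) (total 0); column heights now [0 0 2 3 0], max=3
Drop 2: O rot1 at col 0 lands with bottom-row=0; cleared 0 line(s) (total 0); column heights now [2 2 2 3 0], max=3
Drop 3: Z rot1 at col 1 lands with bottom-row=2; cleared 0 line(s) (total 0); column heights now [2 4 5 3 0], max=5
Drop 4: I rot2 at col 0 lands with bottom-row=5; cleared 0 line(s) (total 0); column heights now [6 6 6 6 0], max=6
Drop 5: O rot2 at col 2 lands with bottom-row=6; cleared 0 line(s) (total 0); column heights now [6 6 8 8 0], max=8
Drop 6: Z rot2 at col 2 lands with bottom-row=8; cleared 0 line(s) (total 0); column heights now [6 6 10 10 9], max=10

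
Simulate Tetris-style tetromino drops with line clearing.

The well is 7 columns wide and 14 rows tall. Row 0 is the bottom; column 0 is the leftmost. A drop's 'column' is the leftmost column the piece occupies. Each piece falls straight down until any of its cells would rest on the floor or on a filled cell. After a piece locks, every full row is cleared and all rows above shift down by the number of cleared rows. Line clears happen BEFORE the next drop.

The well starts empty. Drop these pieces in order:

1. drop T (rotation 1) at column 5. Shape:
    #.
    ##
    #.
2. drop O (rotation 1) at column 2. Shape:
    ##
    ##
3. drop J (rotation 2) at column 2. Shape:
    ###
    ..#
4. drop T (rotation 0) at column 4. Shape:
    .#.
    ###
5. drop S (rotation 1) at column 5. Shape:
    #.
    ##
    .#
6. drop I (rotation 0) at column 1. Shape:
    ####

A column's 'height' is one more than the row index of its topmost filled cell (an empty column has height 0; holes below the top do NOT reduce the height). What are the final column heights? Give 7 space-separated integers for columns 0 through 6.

Drop 1: T rot1 at col 5 lands with bottom-row=0; cleared 0 line(s) (total 0); column heights now [0 0 0 0 0 3 2], max=3
Drop 2: O rot1 at col 2 lands with bottom-row=0; cleared 0 line(s) (total 0); column heights now [0 0 2 2 0 3 2], max=3
Drop 3: J rot2 at col 2 lands with bottom-row=1; cleared 0 line(s) (total 0); column heights now [0 0 3 3 3 3 2], max=3
Drop 4: T rot0 at col 4 lands with bottom-row=3; cleared 0 line(s) (total 0); column heights now [0 0 3 3 4 5 4], max=5
Drop 5: S rot1 at col 5 lands with bottom-row=4; cleared 0 line(s) (total 0); column heights now [0 0 3 3 4 7 6], max=7
Drop 6: I rot0 at col 1 lands with bottom-row=4; cleared 0 line(s) (total 0); column heights now [0 5 5 5 5 7 6], max=7

Answer: 0 5 5 5 5 7 6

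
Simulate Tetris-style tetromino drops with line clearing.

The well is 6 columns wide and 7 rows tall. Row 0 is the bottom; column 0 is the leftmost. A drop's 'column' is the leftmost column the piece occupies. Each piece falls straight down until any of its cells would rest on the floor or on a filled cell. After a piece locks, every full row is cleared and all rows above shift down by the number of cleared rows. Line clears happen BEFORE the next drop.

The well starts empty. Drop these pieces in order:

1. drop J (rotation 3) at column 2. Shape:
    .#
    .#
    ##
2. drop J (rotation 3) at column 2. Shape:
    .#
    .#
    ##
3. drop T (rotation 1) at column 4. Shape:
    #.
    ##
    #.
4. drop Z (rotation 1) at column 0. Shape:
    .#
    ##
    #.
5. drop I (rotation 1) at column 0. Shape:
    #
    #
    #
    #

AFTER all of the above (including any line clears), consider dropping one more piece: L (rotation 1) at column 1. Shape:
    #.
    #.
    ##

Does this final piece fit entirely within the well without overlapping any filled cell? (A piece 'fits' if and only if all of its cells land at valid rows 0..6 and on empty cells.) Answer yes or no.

Drop 1: J rot3 at col 2 lands with bottom-row=0; cleared 0 line(s) (total 0); column heights now [0 0 1 3 0 0], max=3
Drop 2: J rot3 at col 2 lands with bottom-row=3; cleared 0 line(s) (total 0); column heights now [0 0 4 6 0 0], max=6
Drop 3: T rot1 at col 4 lands with bottom-row=0; cleared 0 line(s) (total 0); column heights now [0 0 4 6 3 2], max=6
Drop 4: Z rot1 at col 0 lands with bottom-row=0; cleared 0 line(s) (total 0); column heights now [2 3 4 6 3 2], max=6
Drop 5: I rot1 at col 0 lands with bottom-row=2; cleared 0 line(s) (total 0); column heights now [6 3 4 6 3 2], max=6
Test piece L rot1 at col 1 (width 2): heights before test = [6 3 4 6 3 2]; fits = True

Answer: yes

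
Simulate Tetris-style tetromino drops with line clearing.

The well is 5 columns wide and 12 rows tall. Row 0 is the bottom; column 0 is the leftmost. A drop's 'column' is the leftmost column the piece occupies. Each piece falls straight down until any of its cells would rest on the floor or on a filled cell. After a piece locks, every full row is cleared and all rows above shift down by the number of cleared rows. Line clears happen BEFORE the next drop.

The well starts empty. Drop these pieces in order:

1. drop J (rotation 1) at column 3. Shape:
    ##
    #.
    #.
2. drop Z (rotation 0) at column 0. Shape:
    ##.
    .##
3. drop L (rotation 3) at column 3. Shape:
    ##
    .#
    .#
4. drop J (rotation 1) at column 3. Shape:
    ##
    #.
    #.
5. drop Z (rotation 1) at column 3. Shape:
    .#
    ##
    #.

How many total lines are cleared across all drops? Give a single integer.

Answer: 0

Derivation:
Drop 1: J rot1 at col 3 lands with bottom-row=0; cleared 0 line(s) (total 0); column heights now [0 0 0 3 3], max=3
Drop 2: Z rot0 at col 0 lands with bottom-row=0; cleared 0 line(s) (total 0); column heights now [2 2 1 3 3], max=3
Drop 3: L rot3 at col 3 lands with bottom-row=3; cleared 0 line(s) (total 0); column heights now [2 2 1 6 6], max=6
Drop 4: J rot1 at col 3 lands with bottom-row=6; cleared 0 line(s) (total 0); column heights now [2 2 1 9 9], max=9
Drop 5: Z rot1 at col 3 lands with bottom-row=9; cleared 0 line(s) (total 0); column heights now [2 2 1 11 12], max=12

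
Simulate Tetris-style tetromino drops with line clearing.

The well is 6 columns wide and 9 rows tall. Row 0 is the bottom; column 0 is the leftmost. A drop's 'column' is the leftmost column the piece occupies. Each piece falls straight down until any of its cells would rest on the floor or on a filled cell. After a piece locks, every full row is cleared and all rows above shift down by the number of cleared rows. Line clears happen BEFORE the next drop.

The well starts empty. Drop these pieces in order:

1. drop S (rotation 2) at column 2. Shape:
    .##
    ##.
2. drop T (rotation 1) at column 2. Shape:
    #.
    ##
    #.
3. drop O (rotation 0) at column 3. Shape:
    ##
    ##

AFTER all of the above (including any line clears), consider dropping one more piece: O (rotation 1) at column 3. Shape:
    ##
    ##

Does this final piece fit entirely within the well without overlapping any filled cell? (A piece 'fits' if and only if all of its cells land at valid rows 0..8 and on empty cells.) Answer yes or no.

Drop 1: S rot2 at col 2 lands with bottom-row=0; cleared 0 line(s) (total 0); column heights now [0 0 1 2 2 0], max=2
Drop 2: T rot1 at col 2 lands with bottom-row=1; cleared 0 line(s) (total 0); column heights now [0 0 4 3 2 0], max=4
Drop 3: O rot0 at col 3 lands with bottom-row=3; cleared 0 line(s) (total 0); column heights now [0 0 4 5 5 0], max=5
Test piece O rot1 at col 3 (width 2): heights before test = [0 0 4 5 5 0]; fits = True

Answer: yes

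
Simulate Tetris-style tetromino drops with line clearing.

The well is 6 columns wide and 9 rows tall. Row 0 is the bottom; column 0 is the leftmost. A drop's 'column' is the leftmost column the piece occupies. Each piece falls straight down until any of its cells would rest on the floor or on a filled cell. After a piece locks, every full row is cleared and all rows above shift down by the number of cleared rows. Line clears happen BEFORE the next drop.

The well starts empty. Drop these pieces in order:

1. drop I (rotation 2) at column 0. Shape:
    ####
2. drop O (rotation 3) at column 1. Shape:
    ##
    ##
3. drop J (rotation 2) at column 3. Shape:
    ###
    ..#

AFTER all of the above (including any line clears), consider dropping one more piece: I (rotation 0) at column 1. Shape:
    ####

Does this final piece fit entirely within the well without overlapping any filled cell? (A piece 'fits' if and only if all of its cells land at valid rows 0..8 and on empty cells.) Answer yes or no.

Drop 1: I rot2 at col 0 lands with bottom-row=0; cleared 0 line(s) (total 0); column heights now [1 1 1 1 0 0], max=1
Drop 2: O rot3 at col 1 lands with bottom-row=1; cleared 0 line(s) (total 0); column heights now [1 3 3 1 0 0], max=3
Drop 3: J rot2 at col 3 lands with bottom-row=0; cleared 0 line(s) (total 0); column heights now [1 3 3 2 2 2], max=3
Test piece I rot0 at col 1 (width 4): heights before test = [1 3 3 2 2 2]; fits = True

Answer: yes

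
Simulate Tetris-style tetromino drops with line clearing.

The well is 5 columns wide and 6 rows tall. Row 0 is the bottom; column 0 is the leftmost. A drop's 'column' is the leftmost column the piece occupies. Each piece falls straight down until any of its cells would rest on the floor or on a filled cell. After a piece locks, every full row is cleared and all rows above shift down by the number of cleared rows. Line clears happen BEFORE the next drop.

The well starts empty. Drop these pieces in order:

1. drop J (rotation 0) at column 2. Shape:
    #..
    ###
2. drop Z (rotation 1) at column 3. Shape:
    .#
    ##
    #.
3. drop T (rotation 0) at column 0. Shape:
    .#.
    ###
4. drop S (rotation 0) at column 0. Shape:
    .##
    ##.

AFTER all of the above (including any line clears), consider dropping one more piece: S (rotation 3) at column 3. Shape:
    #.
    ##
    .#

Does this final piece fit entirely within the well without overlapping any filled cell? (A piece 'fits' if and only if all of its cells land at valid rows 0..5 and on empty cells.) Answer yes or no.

Answer: yes

Derivation:
Drop 1: J rot0 at col 2 lands with bottom-row=0; cleared 0 line(s) (total 0); column heights now [0 0 2 1 1], max=2
Drop 2: Z rot1 at col 3 lands with bottom-row=1; cleared 0 line(s) (total 0); column heights now [0 0 2 3 4], max=4
Drop 3: T rot0 at col 0 lands with bottom-row=2; cleared 1 line(s) (total 1); column heights now [0 3 2 2 3], max=3
Drop 4: S rot0 at col 0 lands with bottom-row=3; cleared 0 line(s) (total 1); column heights now [4 5 5 2 3], max=5
Test piece S rot3 at col 3 (width 2): heights before test = [4 5 5 2 3]; fits = True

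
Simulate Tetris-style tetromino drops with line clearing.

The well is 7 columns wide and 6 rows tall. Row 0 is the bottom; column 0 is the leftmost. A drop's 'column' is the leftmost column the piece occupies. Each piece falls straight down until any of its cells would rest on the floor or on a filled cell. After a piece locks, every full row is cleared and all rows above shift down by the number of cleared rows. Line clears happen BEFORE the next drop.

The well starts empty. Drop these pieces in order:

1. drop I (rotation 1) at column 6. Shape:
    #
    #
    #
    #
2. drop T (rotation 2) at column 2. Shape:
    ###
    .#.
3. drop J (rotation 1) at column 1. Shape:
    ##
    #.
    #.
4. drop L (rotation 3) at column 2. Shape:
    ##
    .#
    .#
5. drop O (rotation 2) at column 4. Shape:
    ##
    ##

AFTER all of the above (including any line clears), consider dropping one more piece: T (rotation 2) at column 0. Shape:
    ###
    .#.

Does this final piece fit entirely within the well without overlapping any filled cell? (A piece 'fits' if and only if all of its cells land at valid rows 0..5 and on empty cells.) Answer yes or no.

Answer: yes

Derivation:
Drop 1: I rot1 at col 6 lands with bottom-row=0; cleared 0 line(s) (total 0); column heights now [0 0 0 0 0 0 4], max=4
Drop 2: T rot2 at col 2 lands with bottom-row=0; cleared 0 line(s) (total 0); column heights now [0 0 2 2 2 0 4], max=4
Drop 3: J rot1 at col 1 lands with bottom-row=0; cleared 0 line(s) (total 0); column heights now [0 3 3 2 2 0 4], max=4
Drop 4: L rot3 at col 2 lands with bottom-row=2; cleared 0 line(s) (total 0); column heights now [0 3 5 5 2 0 4], max=5
Drop 5: O rot2 at col 4 lands with bottom-row=2; cleared 0 line(s) (total 0); column heights now [0 3 5 5 4 4 4], max=5
Test piece T rot2 at col 0 (width 3): heights before test = [0 3 5 5 4 4 4]; fits = True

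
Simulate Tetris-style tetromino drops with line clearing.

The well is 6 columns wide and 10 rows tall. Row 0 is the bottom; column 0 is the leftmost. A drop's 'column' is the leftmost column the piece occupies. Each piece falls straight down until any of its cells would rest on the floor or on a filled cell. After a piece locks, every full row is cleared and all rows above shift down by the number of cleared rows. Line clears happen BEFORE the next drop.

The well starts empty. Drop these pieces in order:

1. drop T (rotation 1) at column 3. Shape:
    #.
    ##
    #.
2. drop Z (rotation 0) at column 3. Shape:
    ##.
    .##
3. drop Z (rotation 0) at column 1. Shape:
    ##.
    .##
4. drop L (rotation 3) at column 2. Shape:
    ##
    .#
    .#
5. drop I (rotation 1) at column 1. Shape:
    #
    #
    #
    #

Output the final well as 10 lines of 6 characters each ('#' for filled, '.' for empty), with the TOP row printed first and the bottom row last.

Answer: .#....
.#....
.###..
.#.#..
.###..
..##..
...##.
...###
...##.
...#..

Derivation:
Drop 1: T rot1 at col 3 lands with bottom-row=0; cleared 0 line(s) (total 0); column heights now [0 0 0 3 2 0], max=3
Drop 2: Z rot0 at col 3 lands with bottom-row=2; cleared 0 line(s) (total 0); column heights now [0 0 0 4 4 3], max=4
Drop 3: Z rot0 at col 1 lands with bottom-row=4; cleared 0 line(s) (total 0); column heights now [0 6 6 5 4 3], max=6
Drop 4: L rot3 at col 2 lands with bottom-row=5; cleared 0 line(s) (total 0); column heights now [0 6 8 8 4 3], max=8
Drop 5: I rot1 at col 1 lands with bottom-row=6; cleared 0 line(s) (total 0); column heights now [0 10 8 8 4 3], max=10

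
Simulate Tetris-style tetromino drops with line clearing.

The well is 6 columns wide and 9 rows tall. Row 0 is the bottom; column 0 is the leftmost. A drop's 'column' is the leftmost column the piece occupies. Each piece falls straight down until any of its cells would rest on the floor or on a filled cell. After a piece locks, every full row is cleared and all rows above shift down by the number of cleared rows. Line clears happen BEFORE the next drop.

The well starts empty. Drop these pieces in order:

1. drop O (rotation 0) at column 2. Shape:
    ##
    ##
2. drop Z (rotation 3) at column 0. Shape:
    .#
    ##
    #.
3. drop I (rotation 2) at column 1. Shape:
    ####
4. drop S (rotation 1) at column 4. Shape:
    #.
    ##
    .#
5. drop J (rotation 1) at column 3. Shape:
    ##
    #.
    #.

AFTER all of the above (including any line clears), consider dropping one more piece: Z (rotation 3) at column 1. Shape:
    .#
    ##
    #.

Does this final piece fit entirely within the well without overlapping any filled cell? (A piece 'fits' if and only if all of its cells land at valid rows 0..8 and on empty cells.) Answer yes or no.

Answer: yes

Derivation:
Drop 1: O rot0 at col 2 lands with bottom-row=0; cleared 0 line(s) (total 0); column heights now [0 0 2 2 0 0], max=2
Drop 2: Z rot3 at col 0 lands with bottom-row=0; cleared 0 line(s) (total 0); column heights now [2 3 2 2 0 0], max=3
Drop 3: I rot2 at col 1 lands with bottom-row=3; cleared 0 line(s) (total 0); column heights now [2 4 4 4 4 0], max=4
Drop 4: S rot1 at col 4 lands with bottom-row=3; cleared 0 line(s) (total 0); column heights now [2 4 4 4 6 5], max=6
Drop 5: J rot1 at col 3 lands with bottom-row=4; cleared 0 line(s) (total 0); column heights now [2 4 4 7 7 5], max=7
Test piece Z rot3 at col 1 (width 2): heights before test = [2 4 4 7 7 5]; fits = True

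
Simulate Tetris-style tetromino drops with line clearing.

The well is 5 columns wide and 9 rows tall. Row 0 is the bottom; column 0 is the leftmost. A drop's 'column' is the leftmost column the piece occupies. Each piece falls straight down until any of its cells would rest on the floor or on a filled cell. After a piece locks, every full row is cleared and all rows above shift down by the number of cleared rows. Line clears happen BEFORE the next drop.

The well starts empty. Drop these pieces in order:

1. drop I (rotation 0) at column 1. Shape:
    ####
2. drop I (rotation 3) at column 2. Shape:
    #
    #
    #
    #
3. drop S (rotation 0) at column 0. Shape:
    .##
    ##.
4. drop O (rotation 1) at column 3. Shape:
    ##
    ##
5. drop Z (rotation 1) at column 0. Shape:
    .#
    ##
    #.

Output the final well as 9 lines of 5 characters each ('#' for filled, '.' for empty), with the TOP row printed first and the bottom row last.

Drop 1: I rot0 at col 1 lands with bottom-row=0; cleared 0 line(s) (total 0); column heights now [0 1 1 1 1], max=1
Drop 2: I rot3 at col 2 lands with bottom-row=1; cleared 0 line(s) (total 0); column heights now [0 1 5 1 1], max=5
Drop 3: S rot0 at col 0 lands with bottom-row=4; cleared 0 line(s) (total 0); column heights now [5 6 6 1 1], max=6
Drop 4: O rot1 at col 3 lands with bottom-row=1; cleared 0 line(s) (total 0); column heights now [5 6 6 3 3], max=6
Drop 5: Z rot1 at col 0 lands with bottom-row=5; cleared 0 line(s) (total 0); column heights now [7 8 6 3 3], max=8

Answer: .....
.#...
##...
###..
###..
..#..
..###
..###
.####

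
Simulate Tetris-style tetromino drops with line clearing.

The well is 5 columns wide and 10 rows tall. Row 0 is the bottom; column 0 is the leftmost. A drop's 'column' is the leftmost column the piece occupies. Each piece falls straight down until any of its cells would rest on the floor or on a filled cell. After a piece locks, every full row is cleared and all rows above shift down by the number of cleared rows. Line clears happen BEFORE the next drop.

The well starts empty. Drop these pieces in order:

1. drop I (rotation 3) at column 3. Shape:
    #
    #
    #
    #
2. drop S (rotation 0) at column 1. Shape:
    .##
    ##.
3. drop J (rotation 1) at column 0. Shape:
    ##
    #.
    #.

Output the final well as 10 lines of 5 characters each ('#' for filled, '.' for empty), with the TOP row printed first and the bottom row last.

Drop 1: I rot3 at col 3 lands with bottom-row=0; cleared 0 line(s) (total 0); column heights now [0 0 0 4 0], max=4
Drop 2: S rot0 at col 1 lands with bottom-row=3; cleared 0 line(s) (total 0); column heights now [0 4 5 5 0], max=5
Drop 3: J rot1 at col 0 lands with bottom-row=2; cleared 0 line(s) (total 0); column heights now [5 5 5 5 0], max=5

Answer: .....
.....
.....
.....
.....
####.
####.
#..#.
...#.
...#.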